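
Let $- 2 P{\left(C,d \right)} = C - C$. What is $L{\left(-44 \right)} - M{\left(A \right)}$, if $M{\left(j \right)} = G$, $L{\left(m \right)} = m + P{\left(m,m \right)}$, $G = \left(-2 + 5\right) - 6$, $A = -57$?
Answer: $-41$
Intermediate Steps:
$P{\left(C,d \right)} = 0$ ($P{\left(C,d \right)} = - \frac{C - C}{2} = \left(- \frac{1}{2}\right) 0 = 0$)
$G = -3$ ($G = 3 - 6 = -3$)
$L{\left(m \right)} = m$ ($L{\left(m \right)} = m + 0 = m$)
$M{\left(j \right)} = -3$
$L{\left(-44 \right)} - M{\left(A \right)} = -44 - -3 = -44 + 3 = -41$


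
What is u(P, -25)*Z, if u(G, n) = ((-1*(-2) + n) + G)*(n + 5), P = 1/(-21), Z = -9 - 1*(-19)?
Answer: 96800/21 ≈ 4609.5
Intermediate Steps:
Z = 10 (Z = -9 + 19 = 10)
P = -1/21 ≈ -0.047619
u(G, n) = (5 + n)*(2 + G + n) (u(G, n) = ((2 + n) + G)*(5 + n) = (2 + G + n)*(5 + n) = (5 + n)*(2 + G + n))
u(P, -25)*Z = (10 + (-25)² + 5*(-1/21) + 7*(-25) - 1/21*(-25))*10 = (10 + 625 - 5/21 - 175 + 25/21)*10 = (9680/21)*10 = 96800/21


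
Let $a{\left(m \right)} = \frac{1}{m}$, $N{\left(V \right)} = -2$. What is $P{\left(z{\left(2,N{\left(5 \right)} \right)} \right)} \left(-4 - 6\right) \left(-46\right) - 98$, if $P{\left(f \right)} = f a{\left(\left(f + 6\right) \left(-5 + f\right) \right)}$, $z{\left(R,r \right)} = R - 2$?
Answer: $-98$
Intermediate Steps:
$z{\left(R,r \right)} = -2 + R$
$P{\left(f \right)} = \frac{f}{\left(-5 + f\right) \left(6 + f\right)}$ ($P{\left(f \right)} = \frac{f}{\left(f + 6\right) \left(-5 + f\right)} = \frac{f}{\left(6 + f\right) \left(-5 + f\right)} = \frac{f}{\left(-5 + f\right) \left(6 + f\right)}$)
$P{\left(z{\left(2,N{\left(5 \right)} \right)} \right)} \left(-4 - 6\right) \left(-46\right) - 98 = \frac{-2 + 2}{-30 + \left(-2 + 2\right) + \left(-2 + 2\right)^{2}} \left(-4 - 6\right) \left(-46\right) - 98 = \frac{0}{-30 + 0 + 0^{2}} \left(-10\right) \left(-46\right) - 98 = \frac{0}{-30 + 0 + 0} \left(-10\right) \left(-46\right) - 98 = \frac{0}{-30} \left(-10\right) \left(-46\right) - 98 = 0 \left(- \frac{1}{30}\right) \left(-10\right) \left(-46\right) - 98 = 0 \left(-10\right) \left(-46\right) - 98 = 0 \left(-46\right) - 98 = 0 - 98 = -98$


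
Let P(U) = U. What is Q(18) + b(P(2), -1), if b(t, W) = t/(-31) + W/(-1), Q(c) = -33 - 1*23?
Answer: -1707/31 ≈ -55.065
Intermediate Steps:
Q(c) = -56 (Q(c) = -33 - 23 = -56)
b(t, W) = -W - t/31 (b(t, W) = t*(-1/31) + W*(-1) = -t/31 - W = -W - t/31)
Q(18) + b(P(2), -1) = -56 + (-1*(-1) - 1/31*2) = -56 + (1 - 2/31) = -56 + 29/31 = -1707/31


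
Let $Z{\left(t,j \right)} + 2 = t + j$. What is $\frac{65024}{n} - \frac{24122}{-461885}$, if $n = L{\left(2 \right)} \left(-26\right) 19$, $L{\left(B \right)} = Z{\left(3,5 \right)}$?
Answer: $- \frac{7490528158}{342256785} \approx -21.886$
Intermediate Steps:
$Z{\left(t,j \right)} = -2 + j + t$ ($Z{\left(t,j \right)} = -2 + \left(t + j\right) = -2 + \left(j + t\right) = -2 + j + t$)
$L{\left(B \right)} = 6$ ($L{\left(B \right)} = -2 + 5 + 3 = 6$)
$n = -2964$ ($n = 6 \left(-26\right) 19 = \left(-156\right) 19 = -2964$)
$\frac{65024}{n} - \frac{24122}{-461885} = \frac{65024}{-2964} - \frac{24122}{-461885} = 65024 \left(- \frac{1}{2964}\right) - - \frac{24122}{461885} = - \frac{16256}{741} + \frac{24122}{461885} = - \frac{7490528158}{342256785}$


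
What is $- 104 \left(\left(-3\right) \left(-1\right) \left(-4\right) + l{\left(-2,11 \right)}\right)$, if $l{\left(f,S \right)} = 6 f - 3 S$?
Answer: $5928$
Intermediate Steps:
$l{\left(f,S \right)} = - 3 S + 6 f$
$- 104 \left(\left(-3\right) \left(-1\right) \left(-4\right) + l{\left(-2,11 \right)}\right) = - 104 \left(\left(-3\right) \left(-1\right) \left(-4\right) + \left(\left(-3\right) 11 + 6 \left(-2\right)\right)\right) = - 104 \left(3 \left(-4\right) - 45\right) = - 104 \left(-12 - 45\right) = \left(-104\right) \left(-57\right) = 5928$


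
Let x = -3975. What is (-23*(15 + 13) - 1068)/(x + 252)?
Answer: 1712/3723 ≈ 0.45984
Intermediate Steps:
(-23*(15 + 13) - 1068)/(x + 252) = (-23*(15 + 13) - 1068)/(-3975 + 252) = (-23*28 - 1068)/(-3723) = (-644 - 1068)*(-1/3723) = -1712*(-1/3723) = 1712/3723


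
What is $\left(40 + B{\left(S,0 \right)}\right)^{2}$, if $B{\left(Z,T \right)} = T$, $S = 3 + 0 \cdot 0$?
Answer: $1600$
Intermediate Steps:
$S = 3$ ($S = 3 + 0 = 3$)
$\left(40 + B{\left(S,0 \right)}\right)^{2} = \left(40 + 0\right)^{2} = 40^{2} = 1600$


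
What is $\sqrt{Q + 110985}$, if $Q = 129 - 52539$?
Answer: $5 \sqrt{2343} \approx 242.02$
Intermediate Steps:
$Q = -52410$ ($Q = 129 - 52539 = -52410$)
$\sqrt{Q + 110985} = \sqrt{-52410 + 110985} = \sqrt{58575} = 5 \sqrt{2343}$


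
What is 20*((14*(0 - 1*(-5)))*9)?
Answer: 12600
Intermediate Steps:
20*((14*(0 - 1*(-5)))*9) = 20*((14*(0 + 5))*9) = 20*((14*5)*9) = 20*(70*9) = 20*630 = 12600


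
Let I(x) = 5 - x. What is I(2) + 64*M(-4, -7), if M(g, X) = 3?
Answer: 195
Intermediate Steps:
I(2) + 64*M(-4, -7) = (5 - 1*2) + 64*3 = (5 - 2) + 192 = 3 + 192 = 195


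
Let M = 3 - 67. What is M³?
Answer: -262144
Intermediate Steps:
M = -64
M³ = (-64)³ = -262144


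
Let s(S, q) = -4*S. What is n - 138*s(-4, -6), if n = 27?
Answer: -2181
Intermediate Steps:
n - 138*s(-4, -6) = 27 - (-552)*(-4) = 27 - 138*16 = 27 - 2208 = -2181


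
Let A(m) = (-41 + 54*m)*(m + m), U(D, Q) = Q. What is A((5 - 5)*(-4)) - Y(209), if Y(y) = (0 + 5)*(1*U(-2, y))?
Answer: -1045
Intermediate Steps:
Y(y) = 5*y (Y(y) = (0 + 5)*(1*y) = 5*y)
A(m) = 2*m*(-41 + 54*m) (A(m) = (-41 + 54*m)*(2*m) = 2*m*(-41 + 54*m))
A((5 - 5)*(-4)) - Y(209) = 2*((5 - 5)*(-4))*(-41 + 54*((5 - 5)*(-4))) - 5*209 = 2*(0*(-4))*(-41 + 54*(0*(-4))) - 1*1045 = 2*0*(-41 + 54*0) - 1045 = 2*0*(-41 + 0) - 1045 = 2*0*(-41) - 1045 = 0 - 1045 = -1045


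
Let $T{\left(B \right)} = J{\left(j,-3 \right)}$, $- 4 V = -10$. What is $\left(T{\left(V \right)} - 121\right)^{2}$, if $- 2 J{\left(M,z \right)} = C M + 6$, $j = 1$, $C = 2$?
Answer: $15625$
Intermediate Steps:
$V = \frac{5}{2}$ ($V = \left(- \frac{1}{4}\right) \left(-10\right) = \frac{5}{2} \approx 2.5$)
$J{\left(M,z \right)} = -3 - M$ ($J{\left(M,z \right)} = - \frac{2 M + 6}{2} = - \frac{6 + 2 M}{2} = -3 - M$)
$T{\left(B \right)} = -4$ ($T{\left(B \right)} = -3 - 1 = -4$)
$\left(T{\left(V \right)} - 121\right)^{2} = \left(-4 - 121\right)^{2} = \left(-125\right)^{2} = 15625$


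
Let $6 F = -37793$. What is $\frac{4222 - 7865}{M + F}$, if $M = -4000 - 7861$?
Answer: $\frac{21858}{108959} \approx 0.20061$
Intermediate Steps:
$F = - \frac{37793}{6}$ ($F = \frac{1}{6} \left(-37793\right) = - \frac{37793}{6} \approx -6298.8$)
$M = -11861$ ($M = -4000 + \left(-8871 + 1010\right) = -4000 - 7861 = -11861$)
$\frac{4222 - 7865}{M + F} = \frac{4222 - 7865}{-11861 - \frac{37793}{6}} = - \frac{3643}{- \frac{108959}{6}} = \left(-3643\right) \left(- \frac{6}{108959}\right) = \frac{21858}{108959}$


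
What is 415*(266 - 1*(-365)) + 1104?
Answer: 262969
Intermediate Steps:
415*(266 - 1*(-365)) + 1104 = 415*(266 + 365) + 1104 = 415*631 + 1104 = 261865 + 1104 = 262969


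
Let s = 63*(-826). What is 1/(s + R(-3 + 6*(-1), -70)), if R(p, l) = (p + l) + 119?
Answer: -1/51998 ≈ -1.9232e-5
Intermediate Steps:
R(p, l) = 119 + l + p (R(p, l) = (l + p) + 119 = 119 + l + p)
s = -52038
1/(s + R(-3 + 6*(-1), -70)) = 1/(-52038 + (119 - 70 + (-3 + 6*(-1)))) = 1/(-52038 + (119 - 70 + (-3 - 6))) = 1/(-52038 + (119 - 70 - 9)) = 1/(-52038 + 40) = 1/(-51998) = -1/51998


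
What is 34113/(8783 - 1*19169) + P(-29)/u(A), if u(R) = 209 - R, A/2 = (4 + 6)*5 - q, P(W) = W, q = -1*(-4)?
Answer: -476935/135018 ≈ -3.5324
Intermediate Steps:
q = 4
A = 92 (A = 2*((4 + 6)*5 - 1*4) = 2*(10*5 - 4) = 2*(50 - 4) = 2*46 = 92)
34113/(8783 - 1*19169) + P(-29)/u(A) = 34113/(8783 - 1*19169) - 29/(209 - 1*92) = 34113/(8783 - 19169) - 29/(209 - 92) = 34113/(-10386) - 29/117 = 34113*(-1/10386) - 29*1/117 = -11371/3462 - 29/117 = -476935/135018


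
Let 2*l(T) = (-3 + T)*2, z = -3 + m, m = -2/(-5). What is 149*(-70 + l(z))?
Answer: -56322/5 ≈ -11264.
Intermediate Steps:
m = ⅖ (m = -2*(-⅕) = ⅖ ≈ 0.40000)
z = -13/5 (z = -3 + ⅖ = -13/5 ≈ -2.6000)
l(T) = -3 + T (l(T) = ((-3 + T)*2)/2 = (-6 + 2*T)/2 = -3 + T)
149*(-70 + l(z)) = 149*(-70 + (-3 - 13/5)) = 149*(-70 - 28/5) = 149*(-378/5) = -56322/5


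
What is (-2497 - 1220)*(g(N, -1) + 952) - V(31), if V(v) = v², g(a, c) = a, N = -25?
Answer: -3446620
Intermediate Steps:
(-2497 - 1220)*(g(N, -1) + 952) - V(31) = (-2497 - 1220)*(-25 + 952) - 1*31² = -3717*927 - 1*961 = -3445659 - 961 = -3446620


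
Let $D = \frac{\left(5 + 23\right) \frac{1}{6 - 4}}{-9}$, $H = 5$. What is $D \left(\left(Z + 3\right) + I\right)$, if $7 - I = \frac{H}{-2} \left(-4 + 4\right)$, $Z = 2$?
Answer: $- \frac{56}{3} \approx -18.667$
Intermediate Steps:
$I = 7$ ($I = 7 - \frac{5}{-2} \left(-4 + 4\right) = 7 - 5 \left(- \frac{1}{2}\right) 0 = 7 - \left(- \frac{5}{2}\right) 0 = 7 - 0 = 7 + 0 = 7$)
$D = - \frac{14}{9}$ ($D = \frac{28}{2} \left(- \frac{1}{9}\right) = 28 \cdot \frac{1}{2} \left(- \frac{1}{9}\right) = 14 \left(- \frac{1}{9}\right) = - \frac{14}{9} \approx -1.5556$)
$D \left(\left(Z + 3\right) + I\right) = - \frac{14 \left(\left(2 + 3\right) + 7\right)}{9} = - \frac{14 \left(5 + 7\right)}{9} = \left(- \frac{14}{9}\right) 12 = - \frac{56}{3}$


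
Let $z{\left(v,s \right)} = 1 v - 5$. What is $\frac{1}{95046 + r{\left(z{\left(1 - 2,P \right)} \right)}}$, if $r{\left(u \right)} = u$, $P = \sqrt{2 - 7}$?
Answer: $\frac{1}{95040} \approx 1.0522 \cdot 10^{-5}$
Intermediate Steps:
$P = i \sqrt{5}$ ($P = \sqrt{-5} = i \sqrt{5} \approx 2.2361 i$)
$z{\left(v,s \right)} = -5 + v$ ($z{\left(v,s \right)} = v - 5 = -5 + v$)
$\frac{1}{95046 + r{\left(z{\left(1 - 2,P \right)} \right)}} = \frac{1}{95046 + \left(-5 + \left(1 - 2\right)\right)} = \frac{1}{95046 - 6} = \frac{1}{95040}$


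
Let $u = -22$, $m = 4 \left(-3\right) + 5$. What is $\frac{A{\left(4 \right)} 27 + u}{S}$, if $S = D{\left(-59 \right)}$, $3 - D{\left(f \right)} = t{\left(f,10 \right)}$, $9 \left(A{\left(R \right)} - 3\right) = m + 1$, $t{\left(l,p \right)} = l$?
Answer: $\frac{41}{62} \approx 0.66129$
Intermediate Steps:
$m = -7$ ($m = -12 + 5 = -7$)
$A{\left(R \right)} = \frac{7}{3}$ ($A{\left(R \right)} = 3 + \frac{-7 + 1}{9} = 3 + \frac{1}{9} \left(-6\right) = 3 - \frac{2}{3} = \frac{7}{3}$)
$D{\left(f \right)} = 3 - f$
$S = 62$ ($S = 3 - -59 = 3 + 59 = 62$)
$\frac{A{\left(4 \right)} 27 + u}{S} = \frac{\frac{7}{3} \cdot 27 - 22}{62} = \left(63 - 22\right) \frac{1}{62} = 41 \cdot \frac{1}{62} = \frac{41}{62}$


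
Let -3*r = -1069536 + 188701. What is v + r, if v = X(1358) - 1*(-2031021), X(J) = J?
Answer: 6977972/3 ≈ 2.3260e+6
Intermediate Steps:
v = 2032379 (v = 1358 - 1*(-2031021) = 1358 + 2031021 = 2032379)
r = 880835/3 (r = -(-1069536 + 188701)/3 = -⅓*(-880835) = 880835/3 ≈ 2.9361e+5)
v + r = 2032379 + 880835/3 = 6977972/3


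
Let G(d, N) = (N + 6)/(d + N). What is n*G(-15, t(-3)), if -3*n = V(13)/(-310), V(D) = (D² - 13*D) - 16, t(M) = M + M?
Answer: 0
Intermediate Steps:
t(M) = 2*M
G(d, N) = (6 + N)/(N + d)
V(D) = -16 + D² - 13*D
n = -8/465 (n = -(-16 + 13² - 13*13)/(3*(-310)) = -(-16 + 169 - 169)*(-1)/(3*310) = -(-16)*(-1)/(3*310) = -⅓*8/155 = -8/465 ≈ -0.017204)
n*G(-15, t(-3)) = -8*(6 + 2*(-3))/(465*(2*(-3) - 15)) = -8*(6 - 6)/(465*(-6 - 15)) = -8*0/(465*(-21)) = -(-8)*0/9765 = -8/465*0 = 0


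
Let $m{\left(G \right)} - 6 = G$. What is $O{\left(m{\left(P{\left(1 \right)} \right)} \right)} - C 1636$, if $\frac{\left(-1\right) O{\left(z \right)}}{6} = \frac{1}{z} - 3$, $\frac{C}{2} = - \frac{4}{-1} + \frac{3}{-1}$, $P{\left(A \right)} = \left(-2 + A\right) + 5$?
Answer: $- \frac{16273}{5} \approx -3254.6$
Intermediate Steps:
$P{\left(A \right)} = 3 + A$
$m{\left(G \right)} = 6 + G$
$C = 2$ ($C = 2 \left(- \frac{4}{-1} + \frac{3}{-1}\right) = 2 \left(\left(-4\right) \left(-1\right) + 3 \left(-1\right)\right) = 2 \left(4 - 3\right) = 2 \cdot 1 = 2$)
$O{\left(z \right)} = 18 - \frac{6}{z}$ ($O{\left(z \right)} = - 6 \left(\frac{1}{z} - 3\right) = - 6 \left(-3 + \frac{1}{z}\right) = 18 - \frac{6}{z}$)
$O{\left(m{\left(P{\left(1 \right)} \right)} \right)} - C 1636 = \left(18 - \frac{6}{6 + \left(3 + 1\right)}\right) - 2 \cdot 1636 = \left(18 - \frac{6}{6 + 4}\right) - 3272 = \left(18 - \frac{6}{10}\right) - 3272 = \left(18 - \frac{3}{5}\right) - 3272 = \frac{87}{5} - 3272 = - \frac{16273}{5}$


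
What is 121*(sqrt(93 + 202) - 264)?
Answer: -31944 + 121*sqrt(295) ≈ -29866.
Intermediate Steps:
121*(sqrt(93 + 202) - 264) = 121*(sqrt(295) - 264) = 121*(-264 + sqrt(295)) = -31944 + 121*sqrt(295)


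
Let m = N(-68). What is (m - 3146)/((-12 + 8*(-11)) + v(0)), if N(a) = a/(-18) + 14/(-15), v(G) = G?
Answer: 70721/2250 ≈ 31.432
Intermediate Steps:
N(a) = -14/15 - a/18 (N(a) = a*(-1/18) + 14*(-1/15) = -a/18 - 14/15 = -14/15 - a/18)
m = 128/45 (m = -14/15 - 1/18*(-68) = -14/15 + 34/9 = 128/45 ≈ 2.8444)
(m - 3146)/((-12 + 8*(-11)) + v(0)) = (128/45 - 3146)/((-12 + 8*(-11)) + 0) = -141442/(45*((-12 - 88) + 0)) = -141442/(45*(-100 + 0)) = -141442/45/(-100) = -141442/45*(-1/100) = 70721/2250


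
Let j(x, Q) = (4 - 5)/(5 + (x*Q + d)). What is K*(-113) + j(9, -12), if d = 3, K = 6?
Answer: -67799/100 ≈ -677.99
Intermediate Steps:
j(x, Q) = -1/(8 + Q*x) (j(x, Q) = (4 - 5)/(5 + (x*Q + 3)) = -1/(5 + (Q*x + 3)) = -1/(5 + (3 + Q*x)) = -1/(8 + Q*x))
K*(-113) + j(9, -12) = 6*(-113) - 1/(8 - 12*9) = -678 - 1/(8 - 108) = -678 - 1/(-100) = -678 - 1*(-1/100) = -678 + 1/100 = -67799/100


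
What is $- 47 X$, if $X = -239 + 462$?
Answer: $-10481$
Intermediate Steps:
$X = 223$
$- 47 X = \left(-47\right) 223 = -10481$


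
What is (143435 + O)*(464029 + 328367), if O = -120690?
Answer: 18023047020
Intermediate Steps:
(143435 + O)*(464029 + 328367) = (143435 - 120690)*(464029 + 328367) = 22745*792396 = 18023047020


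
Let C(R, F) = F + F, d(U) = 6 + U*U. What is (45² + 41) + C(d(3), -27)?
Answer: 2012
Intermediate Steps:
d(U) = 6 + U²
C(R, F) = 2*F
(45² + 41) + C(d(3), -27) = (45² + 41) + 2*(-27) = (2025 + 41) - 54 = 2066 - 54 = 2012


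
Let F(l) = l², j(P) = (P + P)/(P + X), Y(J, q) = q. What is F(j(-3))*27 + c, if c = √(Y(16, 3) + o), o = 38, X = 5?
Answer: 243 + √41 ≈ 249.40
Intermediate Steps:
j(P) = 2*P/(5 + P) (j(P) = (P + P)/(P + 5) = (2*P)/(5 + P) = 2*P/(5 + P))
c = √41 (c = √(3 + 38) = √41 ≈ 6.4031)
F(j(-3))*27 + c = (2*(-3)/(5 - 3))²*27 + √41 = (2*(-3)/2)²*27 + √41 = (2*(-3)*(½))²*27 + √41 = (-3)²*27 + √41 = 9*27 + √41 = 243 + √41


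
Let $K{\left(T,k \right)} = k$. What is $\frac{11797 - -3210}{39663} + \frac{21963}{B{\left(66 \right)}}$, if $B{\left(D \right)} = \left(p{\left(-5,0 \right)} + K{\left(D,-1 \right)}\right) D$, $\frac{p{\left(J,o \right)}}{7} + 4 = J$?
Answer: $- \frac{269242967}{55845504} \approx -4.8212$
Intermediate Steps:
$p{\left(J,o \right)} = -28 + 7 J$
$B{\left(D \right)} = - 64 D$ ($B{\left(D \right)} = \left(\left(-28 + 7 \left(-5\right)\right) - 1\right) D = \left(\left(-28 - 35\right) - 1\right) D = \left(-63 - 1\right) D = - 64 D$)
$\frac{11797 - -3210}{39663} + \frac{21963}{B{\left(66 \right)}} = \frac{11797 - -3210}{39663} + \frac{21963}{\left(-64\right) 66} = \left(11797 + 3210\right) \frac{1}{39663} + \frac{21963}{-4224} = 15007 \cdot \frac{1}{39663} + 21963 \left(- \frac{1}{4224}\right) = \frac{15007}{39663} - \frac{7321}{1408} = - \frac{269242967}{55845504}$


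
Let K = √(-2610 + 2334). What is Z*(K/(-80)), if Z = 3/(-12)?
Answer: I*√69/160 ≈ 0.051916*I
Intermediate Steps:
K = 2*I*√69 (K = √(-276) = 2*I*√69 ≈ 16.613*I)
Z = -¼ (Z = 3*(-1/12) = -¼ ≈ -0.25000)
Z*(K/(-80)) = -2*I*√69/(4*(-80)) = -2*I*√69*(-1)/(4*80) = -(-1)*I*√69/160 = I*√69/160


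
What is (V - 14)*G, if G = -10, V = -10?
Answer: 240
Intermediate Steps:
(V - 14)*G = (-10 - 14)*(-10) = -24*(-10) = 240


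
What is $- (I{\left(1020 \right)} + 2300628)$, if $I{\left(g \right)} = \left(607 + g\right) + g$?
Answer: $-2303275$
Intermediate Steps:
$I{\left(g \right)} = 607 + 2 g$
$- (I{\left(1020 \right)} + 2300628) = - (\left(607 + 2 \cdot 1020\right) + 2300628) = - (\left(607 + 2040\right) + 2300628) = - (2647 + 2300628) = \left(-1\right) 2303275 = -2303275$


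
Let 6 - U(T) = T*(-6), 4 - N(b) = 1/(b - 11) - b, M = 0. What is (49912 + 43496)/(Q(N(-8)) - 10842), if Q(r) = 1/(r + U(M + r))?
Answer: -5484384/636583 ≈ -8.6153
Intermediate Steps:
N(b) = 4 + b - 1/(-11 + b) (N(b) = 4 - (1/(b - 11) - b) = 4 - (1/(-11 + b) - b) = 4 + (b - 1/(-11 + b)) = 4 + b - 1/(-11 + b))
U(T) = 6 + 6*T (U(T) = 6 - T*(-6) = 6 - (-6)*T = 6 + 6*T)
Q(r) = 1/(6 + 7*r) (Q(r) = 1/(r + (6 + 6*(0 + r))) = 1/(r + (6 + 6*r)) = 1/(6 + 7*r))
(49912 + 43496)/(Q(N(-8)) - 10842) = (49912 + 43496)/(1/(6 + 7*((-45 + (-8)**2 - 7*(-8))/(-11 - 8))) - 10842) = 93408/(1/(6 + 7*((-45 + 64 + 56)/(-19))) - 10842) = 93408/(1/(6 + 7*(-1/19*75)) - 10842) = 93408/(1/(6 + 7*(-75/19)) - 10842) = 93408/(1/(6 - 525/19) - 10842) = 93408/(1/(-411/19) - 10842) = 93408/(-19/411 - 10842) = 93408/(-4456081/411) = 93408*(-411/4456081) = -5484384/636583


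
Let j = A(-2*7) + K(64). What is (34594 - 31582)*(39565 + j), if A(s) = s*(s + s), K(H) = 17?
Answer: 120401688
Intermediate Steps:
A(s) = 2*s² (A(s) = s*(2*s) = 2*s²)
j = 409 (j = 2*(-2*7)² + 17 = 2*(-14)² + 17 = 2*196 + 17 = 392 + 17 = 409)
(34594 - 31582)*(39565 + j) = (34594 - 31582)*(39565 + 409) = 3012*39974 = 120401688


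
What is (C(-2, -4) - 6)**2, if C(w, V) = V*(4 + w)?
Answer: 196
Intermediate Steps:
(C(-2, -4) - 6)**2 = (-4*(4 - 2) - 6)**2 = (-4*2 - 6)**2 = (-8 - 6)**2 = (-14)**2 = 196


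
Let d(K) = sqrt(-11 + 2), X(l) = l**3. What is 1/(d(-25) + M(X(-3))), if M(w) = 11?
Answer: 11/130 - 3*I/130 ≈ 0.084615 - 0.023077*I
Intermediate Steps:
d(K) = 3*I (d(K) = sqrt(-9) = 3*I)
1/(d(-25) + M(X(-3))) = 1/(3*I + 11) = 1/(11 + 3*I) = (11 - 3*I)/130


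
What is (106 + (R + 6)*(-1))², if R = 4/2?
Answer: 9604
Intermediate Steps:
R = 2 (R = 4*(½) = 2)
(106 + (R + 6)*(-1))² = (106 + (2 + 6)*(-1))² = (106 + 8*(-1))² = (106 - 8)² = 98² = 9604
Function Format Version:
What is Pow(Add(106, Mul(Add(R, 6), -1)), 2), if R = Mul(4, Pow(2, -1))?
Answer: 9604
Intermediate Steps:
R = 2 (R = Mul(4, Rational(1, 2)) = 2)
Pow(Add(106, Mul(Add(R, 6), -1)), 2) = Pow(Add(106, Mul(Add(2, 6), -1)), 2) = Pow(Add(106, Mul(8, -1)), 2) = Pow(Add(106, -8), 2) = Pow(98, 2) = 9604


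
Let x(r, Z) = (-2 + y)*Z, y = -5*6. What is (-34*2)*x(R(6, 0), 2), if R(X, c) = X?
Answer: 4352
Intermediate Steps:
y = -30
x(r, Z) = -32*Z (x(r, Z) = (-2 - 30)*Z = -32*Z)
(-34*2)*x(R(6, 0), 2) = (-34*2)*(-32*2) = -68*(-64) = 4352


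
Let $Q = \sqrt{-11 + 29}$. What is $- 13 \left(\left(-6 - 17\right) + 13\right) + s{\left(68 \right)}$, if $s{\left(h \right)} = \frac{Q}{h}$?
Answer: $130 + \frac{3 \sqrt{2}}{68} \approx 130.06$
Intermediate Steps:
$Q = 3 \sqrt{2}$ ($Q = \sqrt{18} = 3 \sqrt{2} \approx 4.2426$)
$s{\left(h \right)} = \frac{3 \sqrt{2}}{h}$
$- 13 \left(\left(-6 - 17\right) + 13\right) + s{\left(68 \right)} = - 13 \left(\left(-6 - 17\right) + 13\right) + \frac{3 \sqrt{2}}{68} = - 13 \left(\left(-6 - 17\right) + 13\right) + 3 \sqrt{2} \cdot \frac{1}{68} = - 13 \left(-23 + 13\right) + \frac{3 \sqrt{2}}{68} = \left(-13\right) \left(-10\right) + \frac{3 \sqrt{2}}{68} = 130 + \frac{3 \sqrt{2}}{68}$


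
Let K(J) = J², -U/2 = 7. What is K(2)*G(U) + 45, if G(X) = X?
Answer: -11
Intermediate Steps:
U = -14 (U = -2*7 = -14)
K(2)*G(U) + 45 = 2²*(-14) + 45 = 4*(-14) + 45 = -56 + 45 = -11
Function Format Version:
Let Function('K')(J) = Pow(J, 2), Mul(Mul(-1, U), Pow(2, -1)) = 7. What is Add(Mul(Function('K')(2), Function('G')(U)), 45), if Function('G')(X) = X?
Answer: -11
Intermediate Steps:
U = -14 (U = Mul(-2, 7) = -14)
Add(Mul(Function('K')(2), Function('G')(U)), 45) = Add(Mul(Pow(2, 2), -14), 45) = Add(Mul(4, -14), 45) = Add(-56, 45) = -11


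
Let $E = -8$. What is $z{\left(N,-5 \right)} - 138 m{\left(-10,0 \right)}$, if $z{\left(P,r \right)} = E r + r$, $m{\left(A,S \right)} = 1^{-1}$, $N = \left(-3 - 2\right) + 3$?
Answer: $-103$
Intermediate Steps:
$N = -2$ ($N = -5 + 3 = -2$)
$m{\left(A,S \right)} = 1$
$z{\left(P,r \right)} = - 7 r$ ($z{\left(P,r \right)} = - 8 r + r = - 7 r$)
$z{\left(N,-5 \right)} - 138 m{\left(-10,0 \right)} = \left(-7\right) \left(-5\right) - 138 = 35 - 138 = -103$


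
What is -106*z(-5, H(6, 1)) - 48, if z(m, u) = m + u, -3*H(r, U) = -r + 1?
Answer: 916/3 ≈ 305.33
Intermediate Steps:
H(r, U) = -⅓ + r/3 (H(r, U) = -(-r + 1)/3 = -(1 - r)/3 = -⅓ + r/3)
-106*z(-5, H(6, 1)) - 48 = -106*(-5 + (-⅓ + (⅓)*6)) - 48 = -106*(-5 + (-⅓ + 2)) - 48 = -106*(-5 + 5/3) - 48 = -106*(-10/3) - 48 = 1060/3 - 48 = 916/3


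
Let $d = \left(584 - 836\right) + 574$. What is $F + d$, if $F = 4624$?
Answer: $4946$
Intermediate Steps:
$d = 322$ ($d = -252 + 574 = 322$)
$F + d = 4624 + 322 = 4946$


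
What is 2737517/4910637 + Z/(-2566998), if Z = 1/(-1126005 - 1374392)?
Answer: 5856930486194501713/10506330938557339074 ≈ 0.55747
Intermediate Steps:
Z = -1/2500397 (Z = 1/(-2500397) = -1/2500397 ≈ -3.9994e-7)
2737517/4910637 + Z/(-2566998) = 2737517/4910637 - 1/2500397/(-2566998) = 2737517*(1/4910637) - 1/2500397*(-1/2566998) = 2737517/4910637 + 1/6418514098206 = 5856930486194501713/10506330938557339074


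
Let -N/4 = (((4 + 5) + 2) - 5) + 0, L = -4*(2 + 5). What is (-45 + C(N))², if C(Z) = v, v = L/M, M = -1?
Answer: 289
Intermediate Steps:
L = -28 (L = -4*7 = -28)
v = 28 (v = -28/(-1) = -28*(-1) = 28)
N = -24 (N = -4*((((4 + 5) + 2) - 5) + 0) = -4*(((9 + 2) - 5) + 0) = -4*((11 - 5) + 0) = -4*(6 + 0) = -4*6 = -24)
C(Z) = 28
(-45 + C(N))² = (-45 + 28)² = (-17)² = 289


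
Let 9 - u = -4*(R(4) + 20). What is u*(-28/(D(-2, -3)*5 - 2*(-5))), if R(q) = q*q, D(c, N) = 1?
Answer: -1428/5 ≈ -285.60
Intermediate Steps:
R(q) = q²
u = 153 (u = 9 - (-4)*(4² + 20) = 9 - (-4)*(16 + 20) = 9 - (-4)*36 = 9 - 1*(-144) = 9 + 144 = 153)
u*(-28/(D(-2, -3)*5 - 2*(-5))) = 153*(-28/(1*5 - 2*(-5))) = 153*(-28/(5 + 10)) = 153*(-28/15) = -1428/5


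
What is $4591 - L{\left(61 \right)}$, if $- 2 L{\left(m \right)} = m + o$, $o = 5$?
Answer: $4624$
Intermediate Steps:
$L{\left(m \right)} = - \frac{5}{2} - \frac{m}{2}$ ($L{\left(m \right)} = - \frac{m + 5}{2} = - \frac{5 + m}{2} = - \frac{5}{2} - \frac{m}{2}$)
$4591 - L{\left(61 \right)} = 4591 - \left(- \frac{5}{2} - \frac{61}{2}\right) = 4591 - -33 = 4591 + 33 = 4624$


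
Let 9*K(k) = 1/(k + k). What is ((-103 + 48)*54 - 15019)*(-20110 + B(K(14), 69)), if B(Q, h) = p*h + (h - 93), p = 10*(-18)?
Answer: 585613906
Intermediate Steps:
p = -180
K(k) = 1/(18*k) (K(k) = 1/(9*(k + k)) = 1/(9*((2*k))) = (1/(2*k))/9 = 1/(18*k))
B(Q, h) = -93 - 179*h (B(Q, h) = -180*h + (h - 93) = -180*h + (-93 + h) = -93 - 179*h)
((-103 + 48)*54 - 15019)*(-20110 + B(K(14), 69)) = ((-103 + 48)*54 - 15019)*(-20110 + (-93 - 179*69)) = (-55*54 - 15019)*(-20110 + (-93 - 12351)) = (-2970 - 15019)*(-20110 - 12444) = -17989*(-32554) = 585613906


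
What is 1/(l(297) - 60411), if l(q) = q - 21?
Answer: -1/60135 ≈ -1.6629e-5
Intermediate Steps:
l(q) = -21 + q
1/(l(297) - 60411) = 1/((-21 + 297) - 60411) = 1/(276 - 60411) = 1/(-60135) = -1/60135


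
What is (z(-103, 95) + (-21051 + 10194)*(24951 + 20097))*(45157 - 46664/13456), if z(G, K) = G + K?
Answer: -18572616167136352/841 ≈ -2.2084e+13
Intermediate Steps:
(z(-103, 95) + (-21051 + 10194)*(24951 + 20097))*(45157 - 46664/13456) = ((-103 + 95) + (-21051 + 10194)*(24951 + 20097))*(45157 - 46664/13456) = (-8 - 10857*45048)*(45157 - 46664*1/13456) = (-8 - 489086136)*(45157 - 5833/1682) = -489086144*75948241/1682 = -18572616167136352/841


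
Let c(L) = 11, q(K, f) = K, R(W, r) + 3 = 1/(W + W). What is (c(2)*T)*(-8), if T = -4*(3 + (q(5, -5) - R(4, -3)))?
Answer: 3828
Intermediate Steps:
R(W, r) = -3 + 1/(2*W) (R(W, r) = -3 + 1/(W + W) = -3 + 1/(2*W))
T = -87/2 (T = -4*(3 + (5 - (-3 + (1/2)/4))) = -4*(3 + (5 - (-3 + (1/2)*(1/4)))) = -4*(3 + (5 - (-3 + 1/8))) = -4*(3 + (5 - 1*(-23/8))) = -4*(3 + (5 + 23/8)) = -4*(3 + 63/8) = -4*87/8 = -87/2 ≈ -43.500)
(c(2)*T)*(-8) = (11*(-87/2))*(-8) = -957/2*(-8) = 3828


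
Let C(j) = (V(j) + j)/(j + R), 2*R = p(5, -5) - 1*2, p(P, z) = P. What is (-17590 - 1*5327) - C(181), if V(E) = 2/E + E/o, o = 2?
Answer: -1514109892/66065 ≈ -22919.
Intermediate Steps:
V(E) = E/2 + 2/E (V(E) = 2/E + E/2 = E/2 + 2/E)
R = 3/2 (R = (5 - 1*2)/2 = (5 - 2)/2 = (1/2)*3 = 3/2 ≈ 1.5000)
C(j) = (2/j + 3*j/2)/(3/2 + j) (C(j) = ((j/2 + 2/j) + j)/(j + 3/2) = (2/j + 3*j/2)/(3/2 + j))
(-17590 - 1*5327) - C(181) = (-17590 - 1*5327) - (4 + 3*181**2)/(181*(3 + 2*181)) = (-17590 - 5327) - (4 + 3*32761)/(181*(3 + 362)) = -22917 - (4 + 98283)/(181*365) = -22917 - 98287/(181*365) = -22917 - 1*98287/66065 = -22917 - 98287/66065 = -1514109892/66065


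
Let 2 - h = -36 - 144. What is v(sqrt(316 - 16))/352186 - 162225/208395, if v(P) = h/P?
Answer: -3605/4631 + 91*sqrt(3)/5282790 ≈ -0.77842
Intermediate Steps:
h = 182 (h = 2 - (-36 - 144) = 2 - 1*(-180) = 2 + 180 = 182)
v(P) = 182/P
v(sqrt(316 - 16))/352186 - 162225/208395 = (182/(sqrt(316 - 16)))/352186 - 162225/208395 = (182/(sqrt(300)))*(1/352186) - 162225*1/208395 = (182/((10*sqrt(3))))*(1/352186) - 3605/4631 = (182*(sqrt(3)/30))*(1/352186) - 3605/4631 = (91*sqrt(3)/15)*(1/352186) - 3605/4631 = 91*sqrt(3)/5282790 - 3605/4631 = -3605/4631 + 91*sqrt(3)/5282790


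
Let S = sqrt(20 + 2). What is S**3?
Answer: 22*sqrt(22) ≈ 103.19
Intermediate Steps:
S = sqrt(22) ≈ 4.6904
S**3 = (sqrt(22))**3 = 22*sqrt(22)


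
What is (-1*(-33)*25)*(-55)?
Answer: -45375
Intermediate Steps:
(-1*(-33)*25)*(-55) = (33*25)*(-55) = 825*(-55) = -45375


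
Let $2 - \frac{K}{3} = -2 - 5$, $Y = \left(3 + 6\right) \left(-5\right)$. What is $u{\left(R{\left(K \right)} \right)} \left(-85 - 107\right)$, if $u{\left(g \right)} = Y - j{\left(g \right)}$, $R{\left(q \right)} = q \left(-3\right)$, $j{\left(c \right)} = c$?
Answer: $-6912$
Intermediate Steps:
$Y = -45$ ($Y = 9 \left(-5\right) = -45$)
$K = 27$ ($K = 6 - 3 \left(-2 - 5\right) = 6 - -21 = 6 + 21 = 27$)
$R{\left(q \right)} = - 3 q$
$u{\left(g \right)} = -45 - g$
$u{\left(R{\left(K \right)} \right)} \left(-85 - 107\right) = \left(-45 - \left(-3\right) 27\right) \left(-85 - 107\right) = \left(-45 - -81\right) \left(-192\right) = \left(-45 + 81\right) \left(-192\right) = 36 \left(-192\right) = -6912$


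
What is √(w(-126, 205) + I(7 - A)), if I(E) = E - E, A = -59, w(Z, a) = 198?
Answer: 3*√22 ≈ 14.071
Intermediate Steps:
I(E) = 0
√(w(-126, 205) + I(7 - A)) = √(198 + 0) = √198 = 3*√22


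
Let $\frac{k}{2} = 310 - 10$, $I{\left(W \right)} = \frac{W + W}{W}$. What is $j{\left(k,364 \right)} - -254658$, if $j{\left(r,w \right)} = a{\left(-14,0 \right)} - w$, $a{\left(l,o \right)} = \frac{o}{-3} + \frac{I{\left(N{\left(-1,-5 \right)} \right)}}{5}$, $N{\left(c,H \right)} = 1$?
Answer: $\frac{1271472}{5} \approx 2.5429 \cdot 10^{5}$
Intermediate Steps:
$I{\left(W \right)} = 2$ ($I{\left(W \right)} = \frac{2 W}{W} = 2$)
$k = 600$ ($k = 2 \left(310 - 10\right) = 2 \cdot 300 = 600$)
$a{\left(l,o \right)} = \frac{2}{5} - \frac{o}{3}$ ($a{\left(l,o \right)} = \frac{o}{-3} + \frac{2}{5} = o \left(- \frac{1}{3}\right) + 2 \cdot \frac{1}{5} = - \frac{o}{3} + \frac{2}{5} = \frac{2}{5} - \frac{o}{3}$)
$j{\left(r,w \right)} = \frac{2}{5} - w$ ($j{\left(r,w \right)} = \left(\frac{2}{5} - 0\right) - w = \left(\frac{2}{5} + 0\right) - w = \frac{2}{5} - w$)
$j{\left(k,364 \right)} - -254658 = \left(\frac{2}{5} - 364\right) - -254658 = \left(\frac{2}{5} - 364\right) + 254658 = - \frac{1818}{5} + 254658 = \frac{1271472}{5}$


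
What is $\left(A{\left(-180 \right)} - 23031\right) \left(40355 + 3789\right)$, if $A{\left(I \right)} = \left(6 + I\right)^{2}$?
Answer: $319823280$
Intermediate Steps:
$\left(A{\left(-180 \right)} - 23031\right) \left(40355 + 3789\right) = \left(\left(6 - 180\right)^{2} - 23031\right) \left(40355 + 3789\right) = \left(\left(-174\right)^{2} - 23031\right) 44144 = \left(30276 - 23031\right) 44144 = 7245 \cdot 44144 = 319823280$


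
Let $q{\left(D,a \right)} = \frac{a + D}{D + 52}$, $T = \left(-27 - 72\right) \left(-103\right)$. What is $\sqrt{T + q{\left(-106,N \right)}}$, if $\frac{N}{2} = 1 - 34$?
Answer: $\frac{\sqrt{826215}}{9} \approx 101.0$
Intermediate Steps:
$T = 10197$ ($T = \left(-99\right) \left(-103\right) = 10197$)
$N = -66$ ($N = 2 \left(1 - 34\right) = 2 \left(-33\right) = -66$)
$q{\left(D,a \right)} = \frac{D + a}{52 + D}$
$\sqrt{T + q{\left(-106,N \right)}} = \sqrt{10197 + \frac{-106 - 66}{52 - 106}} = \sqrt{10197 + \frac{1}{-54} \left(-172\right)} = \sqrt{10197 - - \frac{86}{27}} = \sqrt{10197 + \frac{86}{27}} = \sqrt{\frac{275405}{27}} = \frac{\sqrt{826215}}{9}$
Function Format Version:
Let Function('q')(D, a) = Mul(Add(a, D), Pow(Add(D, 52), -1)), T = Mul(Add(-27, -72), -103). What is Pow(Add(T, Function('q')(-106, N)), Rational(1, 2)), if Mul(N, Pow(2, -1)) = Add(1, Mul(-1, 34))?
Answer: Mul(Rational(1, 9), Pow(826215, Rational(1, 2))) ≈ 101.00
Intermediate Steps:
T = 10197 (T = Mul(-99, -103) = 10197)
N = -66 (N = Mul(2, Add(1, Mul(-1, 34))) = Mul(2, Add(1, -34)) = Mul(2, -33) = -66)
Function('q')(D, a) = Mul(Pow(Add(52, D), -1), Add(D, a)) (Function('q')(D, a) = Mul(Add(D, a), Pow(Add(52, D), -1)) = Mul(Pow(Add(52, D), -1), Add(D, a)))
Pow(Add(T, Function('q')(-106, N)), Rational(1, 2)) = Pow(Add(10197, Mul(Pow(Add(52, -106), -1), Add(-106, -66))), Rational(1, 2)) = Pow(Add(10197, Mul(Pow(-54, -1), -172)), Rational(1, 2)) = Pow(Add(10197, Mul(Rational(-1, 54), -172)), Rational(1, 2)) = Pow(Add(10197, Rational(86, 27)), Rational(1, 2)) = Pow(Rational(275405, 27), Rational(1, 2)) = Mul(Rational(1, 9), Pow(826215, Rational(1, 2)))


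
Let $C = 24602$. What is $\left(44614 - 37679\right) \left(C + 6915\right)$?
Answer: $218570395$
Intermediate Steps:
$\left(44614 - 37679\right) \left(C + 6915\right) = \left(44614 - 37679\right) \left(24602 + 6915\right) = 6935 \cdot 31517 = 218570395$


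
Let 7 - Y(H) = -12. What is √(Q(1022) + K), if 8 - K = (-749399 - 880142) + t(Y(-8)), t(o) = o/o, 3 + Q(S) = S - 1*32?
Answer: √1630535 ≈ 1276.9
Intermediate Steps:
Y(H) = 19 (Y(H) = 7 - 1*(-12) = 7 + 12 = 19)
Q(S) = -35 + S (Q(S) = -3 + (S - 1*32) = -3 + (S - 32) = -3 + (-32 + S) = -35 + S)
t(o) = 1
K = 1629548 (K = 8 - ((-749399 - 880142) + 1) = 8 - (-1629541 + 1) = 8 - 1*(-1629540) = 8 + 1629540 = 1629548)
√(Q(1022) + K) = √((-35 + 1022) + 1629548) = √(987 + 1629548) = √1630535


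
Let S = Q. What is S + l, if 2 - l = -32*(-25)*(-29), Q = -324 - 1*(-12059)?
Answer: 34937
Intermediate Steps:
Q = 11735 (Q = -324 + 12059 = 11735)
S = 11735
l = 23202 (l = 2 - (-32*(-25))*(-29) = 2 - 800*(-29) = 2 - 1*(-23200) = 2 + 23200 = 23202)
S + l = 11735 + 23202 = 34937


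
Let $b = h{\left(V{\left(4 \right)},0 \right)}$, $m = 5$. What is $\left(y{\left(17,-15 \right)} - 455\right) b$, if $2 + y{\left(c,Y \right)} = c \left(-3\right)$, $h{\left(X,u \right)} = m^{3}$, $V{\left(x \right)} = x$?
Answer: $-63500$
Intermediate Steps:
$h{\left(X,u \right)} = 125$ ($h{\left(X,u \right)} = 5^{3} = 125$)
$b = 125$
$y{\left(c,Y \right)} = -2 - 3 c$ ($y{\left(c,Y \right)} = -2 + c \left(-3\right) = -2 - 3 c$)
$\left(y{\left(17,-15 \right)} - 455\right) b = \left(\left(-2 - 51\right) - 455\right) 125 = \left(-53 - 455\right) 125 = \left(-508\right) 125 = -63500$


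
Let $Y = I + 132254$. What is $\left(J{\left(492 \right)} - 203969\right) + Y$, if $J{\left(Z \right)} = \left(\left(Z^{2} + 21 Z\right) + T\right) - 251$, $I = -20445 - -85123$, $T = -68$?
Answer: $245040$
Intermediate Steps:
$I = 64678$ ($I = -20445 + 85123 = 64678$)
$J{\left(Z \right)} = -319 + Z^{2} + 21 Z$ ($J{\left(Z \right)} = \left(\left(Z^{2} + 21 Z\right) - 68\right) - 251 = \left(-68 + Z^{2} + 21 Z\right) - 251 = -319 + Z^{2} + 21 Z$)
$Y = 196932$ ($Y = 64678 + 132254 = 196932$)
$\left(J{\left(492 \right)} - 203969\right) + Y = \left(\left(-319 + 492^{2} + 21 \cdot 492\right) - 203969\right) + 196932 = \left(\left(-319 + 242064 + 10332\right) - 203969\right) + 196932 = \left(252077 - 203969\right) + 196932 = 48108 + 196932 = 245040$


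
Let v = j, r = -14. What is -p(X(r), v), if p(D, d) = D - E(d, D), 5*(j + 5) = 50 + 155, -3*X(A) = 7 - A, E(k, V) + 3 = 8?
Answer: 12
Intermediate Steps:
E(k, V) = 5 (E(k, V) = -3 + 8 = 5)
X(A) = -7/3 + A/3 (X(A) = -(7 - A)/3 = -7/3 + A/3)
j = 36 (j = -5 + (50 + 155)/5 = -5 + (⅕)*205 = -5 + 41 = 36)
v = 36
p(D, d) = -5 + D (p(D, d) = D - 1*5 = D - 5 = -5 + D)
-p(X(r), v) = -(-5 + (-7/3 + (⅓)*(-14))) = -(-5 + (-7/3 - 14/3)) = -(-5 - 7) = -1*(-12) = 12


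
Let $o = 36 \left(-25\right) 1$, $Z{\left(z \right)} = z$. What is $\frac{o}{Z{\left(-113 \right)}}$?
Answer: $\frac{900}{113} \approx 7.9646$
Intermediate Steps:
$o = -900$ ($o = \left(-900\right) 1 = -900$)
$\frac{o}{Z{\left(-113 \right)}} = - \frac{900}{-113} = \left(-900\right) \left(- \frac{1}{113}\right) = \frac{900}{113}$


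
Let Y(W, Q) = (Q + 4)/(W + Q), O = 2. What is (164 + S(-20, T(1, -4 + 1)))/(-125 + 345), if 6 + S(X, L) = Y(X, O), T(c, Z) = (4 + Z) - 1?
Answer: 43/60 ≈ 0.71667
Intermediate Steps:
Y(W, Q) = (4 + Q)/(Q + W)
T(c, Z) = 3 + Z
S(X, L) = -6 + 6/(2 + X) (S(X, L) = -6 + (4 + 2)/(2 + X) = -6 + 6/(2 + X))
(164 + S(-20, T(1, -4 + 1)))/(-125 + 345) = (164 + 6*(-1 - 1*(-20))/(2 - 20))/(-125 + 345) = (164 + 6*(-1 + 20)/(-18))/220 = (164 + 6*(-1/18)*19)*(1/220) = (164 - 19/3)*(1/220) = (473/3)*(1/220) = 43/60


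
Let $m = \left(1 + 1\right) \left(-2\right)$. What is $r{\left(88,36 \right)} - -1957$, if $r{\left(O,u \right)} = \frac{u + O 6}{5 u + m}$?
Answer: $\frac{86249}{44} \approx 1960.2$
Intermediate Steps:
$m = -4$ ($m = 2 \left(-2\right) = -4$)
$r{\left(O,u \right)} = \frac{u + 6 O}{-4 + 5 u}$ ($r{\left(O,u \right)} = \frac{u + O 6}{5 u - 4} = \frac{u + 6 O}{-4 + 5 u}$)
$r{\left(88,36 \right)} - -1957 = \frac{36 + 6 \cdot 88}{-4 + 5 \cdot 36} - -1957 = \frac{36 + 528}{-4 + 180} + 1957 = \frac{1}{176} \cdot 564 + 1957 = \frac{141}{44} + 1957 = \frac{86249}{44}$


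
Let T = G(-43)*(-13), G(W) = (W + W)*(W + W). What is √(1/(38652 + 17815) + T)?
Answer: 3*I*√34063335750745/56467 ≈ 310.08*I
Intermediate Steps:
G(W) = 4*W² (G(W) = (2*W)*(2*W) = 4*W²)
T = -96148 (T = (4*(-43)²)*(-13) = (4*1849)*(-13) = 7396*(-13) = -96148)
√(1/(38652 + 17815) + T) = √(1/(38652 + 17815) - 96148) = √(1/56467 - 96148) = √(-5429189115/56467) = 3*I*√34063335750745/56467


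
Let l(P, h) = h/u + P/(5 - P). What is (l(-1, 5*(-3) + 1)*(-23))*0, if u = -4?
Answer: 0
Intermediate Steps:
l(P, h) = -h/4 + P/(5 - P) (l(P, h) = h/(-4) + P/(5 - P) = h*(-¼) + P/(5 - P) = -h/4 + P/(5 - P))
(l(-1, 5*(-3) + 1)*(-23))*0 = (((-4*(-1) + 5*(5*(-3) + 1) - 1*(-1)*(5*(-3) + 1))/(4*(-5 - 1)))*(-23))*0 = (((¼)*(4 + 5*(-15 + 1) - 1*(-1)*(-15 + 1))/(-6))*(-23))*0 = (((¼)*(-⅙)*(4 + 5*(-14) - 1*(-1)*(-14)))*(-23))*0 = (((¼)*(-⅙)*(4 - 70 - 14))*(-23))*0 = (((¼)*(-⅙)*(-80))*(-23))*0 = ((10/3)*(-23))*0 = -230/3*0 = 0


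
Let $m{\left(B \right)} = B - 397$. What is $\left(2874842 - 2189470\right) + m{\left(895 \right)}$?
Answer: $685870$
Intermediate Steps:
$m{\left(B \right)} = -397 + B$ ($m{\left(B \right)} = B - 397 = -397 + B$)
$\left(2874842 - 2189470\right) + m{\left(895 \right)} = \left(2874842 - 2189470\right) + \left(-397 + 895\right) = 685372 + 498 = 685870$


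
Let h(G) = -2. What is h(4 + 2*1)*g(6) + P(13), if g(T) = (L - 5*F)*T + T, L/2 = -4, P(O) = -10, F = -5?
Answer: -226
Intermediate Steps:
L = -8 (L = 2*(-4) = -8)
g(T) = 18*T (g(T) = (-8 - 5*(-5))*T + T = (-8 + 25)*T + T = 17*T + T = 18*T)
h(4 + 2*1)*g(6) + P(13) = -36*6 - 10 = -2*108 - 10 = -216 - 10 = -226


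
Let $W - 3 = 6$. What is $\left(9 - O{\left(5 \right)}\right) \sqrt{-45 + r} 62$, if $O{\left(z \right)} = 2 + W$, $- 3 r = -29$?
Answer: $- \frac{124 i \sqrt{318}}{3} \approx - 737.08 i$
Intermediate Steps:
$W = 9$ ($W = 3 + 6 = 9$)
$r = \frac{29}{3}$ ($r = \left(- \frac{1}{3}\right) \left(-29\right) = \frac{29}{3} \approx 9.6667$)
$O{\left(z \right)} = 11$ ($O{\left(z \right)} = 2 + 9 = 11$)
$\left(9 - O{\left(5 \right)}\right) \sqrt{-45 + r} 62 = \left(9 - 11\right) \sqrt{-45 + \frac{29}{3}} \cdot 62 = \left(9 - 11\right) \sqrt{- \frac{106}{3}} \cdot 62 = - 2 \frac{i \sqrt{318}}{3} \cdot 62 = - \frac{2 i \sqrt{318}}{3} \cdot 62 = - \frac{124 i \sqrt{318}}{3}$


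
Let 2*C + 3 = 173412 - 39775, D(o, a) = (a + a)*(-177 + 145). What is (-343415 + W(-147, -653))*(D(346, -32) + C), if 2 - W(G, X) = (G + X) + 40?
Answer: -23596798845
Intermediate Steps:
D(o, a) = -64*a (D(o, a) = (2*a)*(-32) = -64*a)
W(G, X) = -38 - G - X (W(G, X) = 2 - ((G + X) + 40) = 2 - (40 + G + X) = 2 + (-40 - G - X) = -38 - G - X)
C = 66817 (C = -3/2 + (173412 - 39775)/2 = -3/2 + (½)*133637 = -3/2 + 133637/2 = 66817)
(-343415 + W(-147, -653))*(D(346, -32) + C) = (-343415 + (-38 - 1*(-147) - 1*(-653)))*(-64*(-32) + 66817) = (-343415 + (-38 + 147 + 653))*(2048 + 66817) = (-343415 + 762)*68865 = -342653*68865 = -23596798845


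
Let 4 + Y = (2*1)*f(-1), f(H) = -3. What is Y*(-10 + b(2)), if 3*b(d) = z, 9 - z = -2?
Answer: 190/3 ≈ 63.333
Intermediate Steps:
z = 11 (z = 9 - 1*(-2) = 9 + 2 = 11)
b(d) = 11/3 (b(d) = (1/3)*11 = 11/3)
Y = -10 (Y = -4 + (2*1)*(-3) = -4 + 2*(-3) = -4 - 6 = -10)
Y*(-10 + b(2)) = -10*(-10 + 11/3) = -10*(-19/3) = 190/3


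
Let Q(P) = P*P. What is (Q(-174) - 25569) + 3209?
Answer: 7916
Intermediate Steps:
Q(P) = P**2
(Q(-174) - 25569) + 3209 = ((-174)**2 - 25569) + 3209 = (30276 - 25569) + 3209 = 4707 + 3209 = 7916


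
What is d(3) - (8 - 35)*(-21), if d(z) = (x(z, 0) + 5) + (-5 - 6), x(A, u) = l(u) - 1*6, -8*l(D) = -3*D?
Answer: -579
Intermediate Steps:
l(D) = 3*D/8 (l(D) = -(-3)*D/8 = 3*D/8)
x(A, u) = -6 + 3*u/8 (x(A, u) = 3*u/8 - 1*6 = 3*u/8 - 6 = -6 + 3*u/8)
d(z) = -12 (d(z) = ((-6 + (3/8)*0) + 5) + (-5 - 6) = ((-6 + 0) + 5) - 11 = (-6 + 5) - 11 = -1 - 11 = -12)
d(3) - (8 - 35)*(-21) = -12 - (8 - 35)*(-21) = -12 - (-27)*(-21) = -12 - 1*567 = -12 - 567 = -579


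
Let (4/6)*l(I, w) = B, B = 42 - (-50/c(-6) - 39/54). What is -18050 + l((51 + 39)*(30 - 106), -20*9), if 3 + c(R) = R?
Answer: -71977/4 ≈ -17994.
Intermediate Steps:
c(R) = -3 + R
B = 223/6 (B = 42 - (-50/(-3 - 6) - 39/54) = 42 - (-50/(-9) - 39*1/54) = 42 - (-50*(-⅑) - 13/18) = 42 - (50/9 - 13/18) = 42 - 1*29/6 = 42 - 29/6 = 223/6 ≈ 37.167)
l(I, w) = 223/4 (l(I, w) = (3/2)*(223/6) = 223/4)
-18050 + l((51 + 39)*(30 - 106), -20*9) = -18050 + 223/4 = -71977/4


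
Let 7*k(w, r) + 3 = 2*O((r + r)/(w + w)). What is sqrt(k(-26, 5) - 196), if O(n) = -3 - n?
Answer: 2*I*sqrt(8333)/13 ≈ 14.044*I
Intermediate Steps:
k(w, r) = -9/7 - 2*r/(7*w) (k(w, r) = -3/7 + (2*(-3 - (r + r)/(w + w)))/7 = -3/7 + (2*(-3 - 2*r/(2*w)))/7 = -3/7 + (2*(-3 - 2*r*1/(2*w)))/7 = -3/7 + (2*(-3 - r/w))/7 = -3/7 + (-6 - 2*r/w)/7 = -3/7 + (-6/7 - 2*r/(7*w)) = -9/7 - 2*r/(7*w))
sqrt(k(-26, 5) - 196) = sqrt((1/7)*(-9*(-26) - 2*5)/(-26) - 196) = sqrt((1/7)*(-1/26)*(234 - 10) - 196) = sqrt((1/7)*(-1/26)*224 - 196) = sqrt(-16/13 - 196) = sqrt(-2564/13) = 2*I*sqrt(8333)/13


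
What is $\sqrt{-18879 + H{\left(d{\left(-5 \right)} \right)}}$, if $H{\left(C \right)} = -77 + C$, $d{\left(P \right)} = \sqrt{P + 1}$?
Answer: $\sqrt{-18956 + 2 i} \approx 0.0073 + 137.68 i$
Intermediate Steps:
$d{\left(P \right)} = \sqrt{1 + P}$
$\sqrt{-18879 + H{\left(d{\left(-5 \right)} \right)}} = \sqrt{-18879 - \left(77 - \sqrt{1 - 5}\right)} = \sqrt{-18879 - \left(77 - \sqrt{-4}\right)} = \sqrt{-18879 - \left(77 - 2 i\right)} = \sqrt{-18956 + 2 i}$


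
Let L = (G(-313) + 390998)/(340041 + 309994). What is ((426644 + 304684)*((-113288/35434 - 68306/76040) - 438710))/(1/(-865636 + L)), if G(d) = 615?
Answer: 149765508807778610535294428208/539241129325 ≈ 2.7773e+17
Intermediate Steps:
L = 391613/650035 (L = (615 + 390998)/(340041 + 309994) = 391613/650035 ≈ 0.60245)
((426644 + 304684)*((-113288/35434 - 68306/76040) - 438710))/(1/(-865636 + L)) = ((426644 + 304684)*((-113288/35434 - 68306/76040) - 438710))/(1/(-865636 + 391613/650035)) = (731328*((-113288*1/35434 - 68306*1/76040) - 438710))/(1/(-562693305647/650035)) = (731328*((-8092/2531 - 34153/38020) - 438710))/(-650035/562693305647) = (731328*(-394099083/96228620 - 438710))*(-562693305647/650035) = (731328*(-42216851979283/96228620))*(-562693305647/650035) = -7718591481076269456/24057155*(-562693305647/650035) = 149765508807778610535294428208/539241129325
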